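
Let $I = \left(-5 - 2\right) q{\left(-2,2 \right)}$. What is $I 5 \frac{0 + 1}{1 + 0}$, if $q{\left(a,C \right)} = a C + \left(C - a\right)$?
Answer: $0$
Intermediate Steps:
$q{\left(a,C \right)} = C - a + C a$ ($q{\left(a,C \right)} = C a + \left(C - a\right) = C - a + C a$)
$I = 0$ ($I = \left(-5 - 2\right) \left(2 - -2 + 2 \left(-2\right)\right) = \left(-5 - 2\right) \left(2 + 2 - 4\right) = \left(-7\right) 0 = 0$)
$I 5 \frac{0 + 1}{1 + 0} = 0 \cdot 5 \frac{0 + 1}{1 + 0} = 0 \cdot 1 \cdot 1^{-1} = 0 \cdot 1 \cdot 1 = 0 \cdot 1 = 0$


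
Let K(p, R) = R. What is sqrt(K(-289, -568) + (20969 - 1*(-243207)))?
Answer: 2*sqrt(65902) ≈ 513.43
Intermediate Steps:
sqrt(K(-289, -568) + (20969 - 1*(-243207))) = sqrt(-568 + (20969 - 1*(-243207))) = sqrt(-568 + (20969 + 243207)) = sqrt(-568 + 264176) = sqrt(263608) = 2*sqrt(65902)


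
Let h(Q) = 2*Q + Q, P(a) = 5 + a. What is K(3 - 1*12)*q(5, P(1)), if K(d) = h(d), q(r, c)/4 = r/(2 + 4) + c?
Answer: -738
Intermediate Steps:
h(Q) = 3*Q
q(r, c) = 4*c + 2*r/3 (q(r, c) = 4*(r/(2 + 4) + c) = 4*(r/6 + c) = 4*(c + r/6) = 4*c + 2*r/3)
K(d) = 3*d
K(3 - 1*12)*q(5, P(1)) = (3*(3 - 1*12))*(4*(5 + 1) + (2/3)*5) = (3*(3 - 12))*(4*6 + 10/3) = (3*(-9))*(24 + 10/3) = -27*82/3 = -738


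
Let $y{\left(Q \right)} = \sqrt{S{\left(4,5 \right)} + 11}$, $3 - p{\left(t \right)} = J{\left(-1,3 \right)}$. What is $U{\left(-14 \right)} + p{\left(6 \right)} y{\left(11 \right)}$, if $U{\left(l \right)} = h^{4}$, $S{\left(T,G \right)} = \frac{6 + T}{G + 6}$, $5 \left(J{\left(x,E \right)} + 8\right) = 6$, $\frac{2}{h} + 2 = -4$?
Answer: $\frac{1}{81} + \frac{49 \sqrt{1441}}{55} \approx 33.832$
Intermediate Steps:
$h = - \frac{1}{3}$ ($h = \frac{2}{-2 - 4} = \frac{2}{-6} = 2 \left(- \frac{1}{6}\right) = - \frac{1}{3} \approx -0.33333$)
$J{\left(x,E \right)} = - \frac{34}{5}$ ($J{\left(x,E \right)} = -8 + \frac{1}{5} \cdot 6 = -8 + \frac{6}{5} = - \frac{34}{5}$)
$S{\left(T,G \right)} = \frac{6 + T}{6 + G}$
$p{\left(t \right)} = \frac{49}{5}$ ($p{\left(t \right)} = 3 - - \frac{34}{5} = 3 + \frac{34}{5} = \frac{49}{5}$)
$y{\left(Q \right)} = \frac{\sqrt{1441}}{11}$ ($y{\left(Q \right)} = \sqrt{\frac{6 + 4}{6 + 5} + 11} = \sqrt{\frac{1}{11} \cdot 10 + 11} = \sqrt{\frac{10}{11} + 11} = \sqrt{\frac{131}{11}} = \frac{\sqrt{1441}}{11}$)
$U{\left(l \right)} = \frac{1}{81}$ ($U{\left(l \right)} = \left(- \frac{1}{3}\right)^{4} = \frac{1}{81}$)
$U{\left(-14 \right)} + p{\left(6 \right)} y{\left(11 \right)} = \frac{1}{81} + \frac{49 \frac{\sqrt{1441}}{11}}{5} = \frac{1}{81} + \frac{49 \sqrt{1441}}{55}$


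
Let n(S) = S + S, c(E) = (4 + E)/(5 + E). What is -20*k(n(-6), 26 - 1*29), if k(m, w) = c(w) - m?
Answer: -250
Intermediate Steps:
c(E) = (4 + E)/(5 + E)
n(S) = 2*S
k(m, w) = -m + (4 + w)/(5 + w) (k(m, w) = (4 + w)/(5 + w) - m = -m + (4 + w)/(5 + w))
-20*k(n(-6), 26 - 1*29) = -20*(4 + (26 - 1*29) - 2*(-6)*(5 + (26 - 1*29)))/(5 + (26 - 1*29)) = -20*(4 + (26 - 29) - 1*(-12)*(5 + (26 - 29)))/(5 + (26 - 29)) = -20*(4 - 3 - 1*(-12)*(5 - 3))/(5 - 3) = -20*(4 - 3 - 1*(-12)*2)/2 = -10*(4 - 3 + 24) = -10*25 = -20*25/2 = -250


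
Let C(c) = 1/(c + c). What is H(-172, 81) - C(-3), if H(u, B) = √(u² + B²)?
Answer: ⅙ + √36145 ≈ 190.29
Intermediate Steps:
C(c) = 1/(2*c)
H(u, B) = √(B² + u²)
H(-172, 81) - C(-3) = √(81² + (-172)²) - 1/(2*(-3)) = √(6561 + 29584) - (-1)/(2*3) = √36145 - 1*(-⅙) = √36145 + ⅙ = ⅙ + √36145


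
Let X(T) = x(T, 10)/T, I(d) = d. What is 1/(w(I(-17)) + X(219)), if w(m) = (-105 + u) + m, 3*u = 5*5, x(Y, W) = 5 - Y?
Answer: -73/8369 ≈ -0.0087227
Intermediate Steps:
u = 25/3 (u = (5*5)/3 = (⅓)*25 = 25/3 ≈ 8.3333)
w(m) = -290/3 + m (w(m) = (-105 + 25/3) + m = -290/3 + m)
X(T) = (5 - T)/T
1/(w(I(-17)) + X(219)) = 1/((-290/3 - 17) + (5 - 1*219)/219) = 1/(-341/3 + (5 - 219)/219) = 1/(-341/3 + (1/219)*(-214)) = 1/(-341/3 - 214/219) = 1/(-8369/73) = -73/8369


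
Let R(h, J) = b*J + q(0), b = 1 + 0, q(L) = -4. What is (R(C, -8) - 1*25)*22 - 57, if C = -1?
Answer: -871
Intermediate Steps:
b = 1
R(h, J) = -4 + J (R(h, J) = 1*J - 4 = J - 4 = -4 + J)
(R(C, -8) - 1*25)*22 - 57 = ((-4 - 8) - 1*25)*22 - 57 = (-12 - 25)*22 - 57 = -37*22 - 57 = -814 - 57 = -871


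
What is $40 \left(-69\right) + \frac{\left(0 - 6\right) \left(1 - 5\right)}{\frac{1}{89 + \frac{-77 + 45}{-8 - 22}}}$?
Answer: $- \frac{2992}{5} \approx -598.4$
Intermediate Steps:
$40 \left(-69\right) + \frac{\left(0 - 6\right) \left(1 - 5\right)}{\frac{1}{89 + \frac{-77 + 45}{-8 - 22}}} = -2760 + \frac{\left(-6\right) \left(1 - 5\right)}{\frac{1}{89 - \frac{32}{-30}}} = -2760 + \frac{\left(-6\right) \left(-4\right)}{\frac{1}{89 - - \frac{16}{15}}} = -2760 + \frac{24}{\frac{1}{89 + \frac{16}{15}}} = -2760 + \frac{24}{\frac{1}{\frac{1351}{15}}} = -2760 + \frac{24}{\frac{15}{1351}} = -2760 + 24 \cdot \frac{1351}{15} = -2760 + \frac{10808}{5} = - \frac{2992}{5}$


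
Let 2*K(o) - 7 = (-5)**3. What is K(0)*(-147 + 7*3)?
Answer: 7434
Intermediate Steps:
K(o) = -59 (K(o) = 7/2 + (1/2)*(-5)**3 = 7/2 + (1/2)*(-125) = 7/2 - 125/2 = -59)
K(0)*(-147 + 7*3) = -59*(-147 + 7*3) = -59*(-147 + 21) = -59*(-126) = 7434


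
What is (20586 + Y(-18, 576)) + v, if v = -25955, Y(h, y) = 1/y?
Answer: -3092543/576 ≈ -5369.0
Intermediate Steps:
(20586 + Y(-18, 576)) + v = (20586 + 1/576) - 25955 = 11857537/576 - 25955 = -3092543/576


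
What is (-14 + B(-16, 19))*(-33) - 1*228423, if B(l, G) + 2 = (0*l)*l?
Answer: -227895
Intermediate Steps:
B(l, G) = -2 (B(l, G) = -2 + (0*l)*l = -2 + 0*l = -2 + 0 = -2)
(-14 + B(-16, 19))*(-33) - 1*228423 = (-14 - 2)*(-33) - 1*228423 = -16*(-33) - 228423 = 528 - 228423 = -227895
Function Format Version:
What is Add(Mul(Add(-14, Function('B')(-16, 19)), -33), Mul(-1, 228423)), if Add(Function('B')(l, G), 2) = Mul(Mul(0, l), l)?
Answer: -227895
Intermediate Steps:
Function('B')(l, G) = -2 (Function('B')(l, G) = Add(-2, Mul(Mul(0, l), l)) = Add(-2, Mul(0, l)) = Add(-2, 0) = -2)
Add(Mul(Add(-14, Function('B')(-16, 19)), -33), Mul(-1, 228423)) = Add(Mul(Add(-14, -2), -33), Mul(-1, 228423)) = Add(Mul(-16, -33), -228423) = Add(528, -228423) = -227895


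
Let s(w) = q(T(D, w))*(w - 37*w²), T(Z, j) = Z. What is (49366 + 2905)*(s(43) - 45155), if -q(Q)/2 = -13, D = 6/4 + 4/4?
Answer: -95278272025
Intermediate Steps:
D = 5/2 (D = 6*(¼) + 4*(¼) = 3/2 + 1 = 5/2 ≈ 2.5000)
q(Q) = 26 (q(Q) = -2*(-13) = 26)
s(w) = -962*w² + 26*w (s(w) = 26*(w - 37*w²) = -962*w² + 26*w)
(49366 + 2905)*(s(43) - 45155) = (49366 + 2905)*(26*43*(1 - 37*43) - 45155) = 52271*(26*43*(1 - 1591) - 45155) = 52271*(26*43*(-1590) - 45155) = 52271*(-1777620 - 45155) = 52271*(-1822775) = -95278272025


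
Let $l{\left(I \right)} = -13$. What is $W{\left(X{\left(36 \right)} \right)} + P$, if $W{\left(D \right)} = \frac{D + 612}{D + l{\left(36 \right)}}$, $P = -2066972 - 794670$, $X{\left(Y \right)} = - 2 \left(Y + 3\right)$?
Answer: $- \frac{260409956}{91} \approx -2.8616 \cdot 10^{6}$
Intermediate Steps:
$X{\left(Y \right)} = -6 - 2 Y$ ($X{\left(Y \right)} = - 2 \left(3 + Y\right) = -6 - 2 Y$)
$P = -2861642$ ($P = -2066972 - 794670 = -2861642$)
$W{\left(D \right)} = \frac{612 + D}{-13 + D}$ ($W{\left(D \right)} = \frac{D + 612}{D - 13} = \frac{612 + D}{-13 + D}$)
$W{\left(X{\left(36 \right)} \right)} + P = \frac{612 - 78}{-13 - 78} - 2861642 = \frac{1}{-91} \cdot 534 - 2861642 = \left(- \frac{1}{91}\right) 534 - 2861642 = - \frac{534}{91} - 2861642 = - \frac{260409956}{91}$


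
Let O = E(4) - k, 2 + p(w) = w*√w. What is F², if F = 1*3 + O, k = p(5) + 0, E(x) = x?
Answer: 206 - 90*√5 ≈ 4.7539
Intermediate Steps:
p(w) = -2 + w^(3/2) (p(w) = -2 + w*√w = -2 + w^(3/2))
k = -2 + 5*√5 (k = (-2 + 5^(3/2)) + 0 = (-2 + 5*√5) + 0 = -2 + 5*√5 ≈ 9.1803)
O = 6 - 5*√5 (O = 4 - (-2 + 5*√5) = 4 + (2 - 5*√5) = 6 - 5*√5 ≈ -5.1803)
F = 9 - 5*√5 (F = 1*3 + (6 - 5*√5) = 3 + (6 - 5*√5) = 9 - 5*√5 ≈ -2.1803)
F² = (9 - 5*√5)²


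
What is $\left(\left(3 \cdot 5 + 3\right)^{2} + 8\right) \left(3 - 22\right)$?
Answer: $-6308$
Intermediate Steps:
$\left(\left(3 \cdot 5 + 3\right)^{2} + 8\right) \left(3 - 22\right) = \left(\left(15 + 3\right)^{2} + 8\right) \left(3 - 22\right) = \left(18^{2} + 8\right) \left(-19\right) = \left(324 + 8\right) \left(-19\right) = 332 \left(-19\right) = -6308$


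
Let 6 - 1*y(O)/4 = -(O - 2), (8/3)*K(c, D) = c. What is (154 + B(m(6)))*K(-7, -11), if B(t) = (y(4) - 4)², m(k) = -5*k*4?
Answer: -9849/4 ≈ -2462.3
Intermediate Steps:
K(c, D) = 3*c/8
y(O) = 16 + 4*O (y(O) = 24 - (-4)*(O - 2) = 24 - (-4)*(-2 + O) = 24 - 4*(2 - O) = 24 + (-8 + 4*O) = 16 + 4*O)
m(k) = -20*k
B(t) = 784 (B(t) = ((16 + 4*4) - 4)² = ((16 + 16) - 4)² = (32 - 4)² = 28² = 784)
(154 + B(m(6)))*K(-7, -11) = (154 + 784)*((3/8)*(-7)) = 938*(-21/8) = -9849/4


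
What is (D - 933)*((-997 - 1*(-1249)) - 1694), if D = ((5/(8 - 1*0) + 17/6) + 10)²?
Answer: 312249959/288 ≈ 1.0842e+6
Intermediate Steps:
D = 104329/576 (D = ((5/(8 + 0) + 17*(⅙)) + 10)² = ((5/8 + 17/6) + 10)² = (83/24 + 10)² = (323/24)² = 104329/576 ≈ 181.13)
(D - 933)*((-997 - 1*(-1249)) - 1694) = (104329/576 - 933)*((-997 - 1*(-1249)) - 1694) = -433079*((-997 + 1249) - 1694)/576 = -433079*(252 - 1694)/576 = -433079/576*(-1442) = 312249959/288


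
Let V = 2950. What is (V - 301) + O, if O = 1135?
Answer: 3784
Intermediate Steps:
(V - 301) + O = (2950 - 301) + 1135 = 2649 + 1135 = 3784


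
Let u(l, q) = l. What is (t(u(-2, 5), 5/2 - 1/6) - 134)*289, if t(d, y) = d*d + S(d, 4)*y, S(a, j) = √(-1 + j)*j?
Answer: -37570 + 8092*√3/3 ≈ -32898.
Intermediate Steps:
S(a, j) = j*√(-1 + j)
t(d, y) = d² + 4*y*√3 (t(d, y) = d*d + (4*√(-1 + 4))*y = d² + (4*√3)*y = d² + 4*y*√3)
(t(u(-2, 5), 5/2 - 1/6) - 134)*289 = (((-2)² + 4*(5/2 - 1/6)*√3) - 134)*289 = ((4 + 4*(5*(½) - 1*⅙)*√3) - 134)*289 = ((4 + 4*(5/2 - ⅙)*√3) - 134)*289 = ((4 + 4*(7/3)*√3) - 134)*289 = ((4 + 28*√3/3) - 134)*289 = (-130 + 28*√3/3)*289 = -37570 + 8092*√3/3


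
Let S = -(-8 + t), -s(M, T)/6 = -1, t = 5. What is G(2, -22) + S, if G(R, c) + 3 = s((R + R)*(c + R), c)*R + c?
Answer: -10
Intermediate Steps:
s(M, T) = 6 (s(M, T) = -6*(-1) = 6)
G(R, c) = -3 + c + 6*R (G(R, c) = -3 + (6*R + c) = -3 + (c + 6*R) = -3 + c + 6*R)
S = 3 (S = -(-8 + 5) = -1*(-3) = 3)
G(2, -22) + S = (-3 - 22 + 6*2) + 3 = (-3 - 22 + 12) + 3 = -13 + 3 = -10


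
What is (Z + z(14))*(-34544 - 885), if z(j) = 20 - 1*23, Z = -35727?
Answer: 1265878170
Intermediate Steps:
z(j) = -3 (z(j) = 20 - 23 = -3)
(Z + z(14))*(-34544 - 885) = (-35727 - 3)*(-34544 - 885) = -35730*(-35429) = 1265878170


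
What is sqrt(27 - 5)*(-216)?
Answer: -216*sqrt(22) ≈ -1013.1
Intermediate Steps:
sqrt(27 - 5)*(-216) = sqrt(22)*(-216) = -216*sqrt(22)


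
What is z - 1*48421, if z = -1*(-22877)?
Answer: -25544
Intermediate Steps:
z = 22877
z - 1*48421 = 22877 - 1*48421 = 22877 - 48421 = -25544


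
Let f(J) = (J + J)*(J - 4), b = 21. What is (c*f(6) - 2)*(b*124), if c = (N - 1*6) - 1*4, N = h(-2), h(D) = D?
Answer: -755160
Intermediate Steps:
N = -2
f(J) = 2*J*(-4 + J) (f(J) = (2*J)*(-4 + J) = 2*J*(-4 + J))
c = -12 (c = (-2 - 1*6) - 1*4 = (-2 - 6) - 4 = -8 - 4 = -12)
(c*f(6) - 2)*(b*124) = (-24*6*(-4 + 6) - 2)*(21*124) = (-24*6*2 - 2)*2604 = (-12*24 - 2)*2604 = (-288 - 2)*2604 = -290*2604 = -755160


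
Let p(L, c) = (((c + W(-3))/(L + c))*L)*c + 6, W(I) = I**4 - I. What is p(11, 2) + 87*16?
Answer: 20066/13 ≈ 1543.5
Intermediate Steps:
p(L, c) = 6 + L*c*(84 + c)/(L + c) (p(L, c) = (((c + ((-3)**4 - 1*(-3)))/(L + c))*L)*c + 6 = (((c + (81 + 3))/(L + c))*L)*c + 6 = (((c + 84)/(L + c))*L)*c + 6 = (((84 + c)/(L + c))*L)*c + 6 = (L*(84 + c)/(L + c))*c + 6 = L*c*(84 + c)/(L + c) + 6 = 6 + L*c*(84 + c)/(L + c))
p(11, 2) + 87*16 = (6*11 + 6*2 + 11*2**2 + 84*11*2)/(11 + 2) + 87*16 = (66 + 12 + 11*4 + 1848)/13 + 1392 = (66 + 12 + 44 + 1848)/13 + 1392 = (1/13)*1970 + 1392 = 1970/13 + 1392 = 20066/13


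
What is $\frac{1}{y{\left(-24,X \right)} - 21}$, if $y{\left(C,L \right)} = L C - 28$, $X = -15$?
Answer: $\frac{1}{311} \approx 0.0032154$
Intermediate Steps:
$y{\left(C,L \right)} = -28 + C L$ ($y{\left(C,L \right)} = C L - 28 = -28 + C L$)
$\frac{1}{y{\left(-24,X \right)} - 21} = \frac{1}{\left(-28 - -360\right) - 21} = \frac{1}{\left(-28 + 360\right) - 21} = \frac{1}{332 - 21} = \frac{1}{311}$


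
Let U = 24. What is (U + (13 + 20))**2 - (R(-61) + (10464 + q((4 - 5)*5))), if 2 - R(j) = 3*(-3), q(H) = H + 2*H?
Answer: -7211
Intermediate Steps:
q(H) = 3*H
R(j) = 11 (R(j) = 2 - 3*(-3) = 2 - 1*(-9) = 2 + 9 = 11)
(U + (13 + 20))**2 - (R(-61) + (10464 + q((4 - 5)*5))) = (24 + (13 + 20))**2 - (11 + (10464 + 3*((4 - 5)*5))) = (24 + 33)**2 - (11 + (10464 + 3*(-1*5))) = 57**2 - (11 + (10464 + 3*(-5))) = 3249 - (11 + (10464 - 15)) = 3249 - (11 + 10449) = 3249 - 1*10460 = 3249 - 10460 = -7211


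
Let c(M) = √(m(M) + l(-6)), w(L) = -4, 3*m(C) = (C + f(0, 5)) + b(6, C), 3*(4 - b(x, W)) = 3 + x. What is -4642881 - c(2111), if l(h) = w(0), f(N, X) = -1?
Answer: -4642881 - √6297/3 ≈ -4.6429e+6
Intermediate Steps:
b(x, W) = 3 - x/3 (b(x, W) = 4 - (3 + x)/3 = 4 + (-1 - x/3) = 3 - x/3)
m(C) = C/3 (m(C) = ((C - 1) + (3 - ⅓*6))/3 = ((-1 + C) + (3 - 2))/3 = ((-1 + C) + 1)/3 = C/3)
l(h) = -4
c(M) = √(-4 + M/3) (c(M) = √(M/3 - 4) = √(-4 + M/3))
-4642881 - c(2111) = -4642881 - √(-36 + 3*2111)/3 = -4642881 - √(-36 + 6333)/3 = -4642881 - √6297/3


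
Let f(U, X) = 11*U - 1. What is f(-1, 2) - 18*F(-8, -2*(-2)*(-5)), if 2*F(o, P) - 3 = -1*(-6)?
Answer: -93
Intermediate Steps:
F(o, P) = 9/2 (F(o, P) = 3/2 + (-1*(-6))/2 = 3/2 + (1/2)*6 = 3/2 + 3 = 9/2)
f(U, X) = -1 + 11*U
f(-1, 2) - 18*F(-8, -2*(-2)*(-5)) = (-1 + 11*(-1)) - 18*9/2 = (-1 - 11) - 81 = -12 - 81 = -93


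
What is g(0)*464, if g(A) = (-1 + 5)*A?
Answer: 0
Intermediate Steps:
g(A) = 4*A
g(0)*464 = (4*0)*464 = 0*464 = 0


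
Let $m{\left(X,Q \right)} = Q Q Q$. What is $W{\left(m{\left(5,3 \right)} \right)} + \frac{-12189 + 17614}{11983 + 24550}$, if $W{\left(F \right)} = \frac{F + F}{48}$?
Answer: $\frac{53171}{41752} \approx 1.2735$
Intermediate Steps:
$m{\left(X,Q \right)} = Q^{3}$ ($m{\left(X,Q \right)} = Q^{2} Q = Q^{3}$)
$W{\left(F \right)} = \frac{F}{24}$ ($W{\left(F \right)} = 2 F \frac{1}{48} = \frac{F}{24}$)
$W{\left(m{\left(5,3 \right)} \right)} + \frac{-12189 + 17614}{11983 + 24550} = \frac{3^{3}}{24} + \frac{-12189 + 17614}{11983 + 24550} = \frac{1}{24} \cdot 27 + \frac{5425}{36533} = \frac{9}{8} + 5425 \cdot \frac{1}{36533} = \frac{9}{8} + \frac{775}{5219} = \frac{53171}{41752}$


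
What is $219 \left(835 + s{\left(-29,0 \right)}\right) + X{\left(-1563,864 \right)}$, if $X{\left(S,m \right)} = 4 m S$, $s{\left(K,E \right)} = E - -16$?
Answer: $-5215359$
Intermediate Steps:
$s{\left(K,E \right)} = 16 + E$ ($s{\left(K,E \right)} = E + 16 = 16 + E$)
$X{\left(S,m \right)} = 4 S m$
$219 \left(835 + s{\left(-29,0 \right)}\right) + X{\left(-1563,864 \right)} = 219 \left(835 + \left(16 + 0\right)\right) + 4 \left(-1563\right) 864 = 219 \left(835 + 16\right) - 5401728 = 219 \cdot 851 - 5401728 = 186369 - 5401728 = -5215359$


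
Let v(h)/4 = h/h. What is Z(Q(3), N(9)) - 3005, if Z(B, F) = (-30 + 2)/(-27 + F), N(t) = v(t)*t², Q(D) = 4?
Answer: -892513/297 ≈ -3005.1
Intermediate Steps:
v(h) = 4 (v(h) = 4*(h/h) = 4*1 = 4)
N(t) = 4*t²
Z(B, F) = -28/(-27 + F)
Z(Q(3), N(9)) - 3005 = -28/(-27 + 4*9²) - 3005 = -28/(-27 + 4*81) - 3005 = -28/(-27 + 324) - 3005 = -28/297 - 3005 = -892513/297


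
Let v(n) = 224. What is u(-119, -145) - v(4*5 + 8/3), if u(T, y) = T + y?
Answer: -488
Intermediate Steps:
u(-119, -145) - v(4*5 + 8/3) = (-119 - 145) - 1*224 = -264 - 224 = -488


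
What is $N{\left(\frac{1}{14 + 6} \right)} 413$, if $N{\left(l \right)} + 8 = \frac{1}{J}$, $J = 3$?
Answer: $- \frac{9499}{3} \approx -3166.3$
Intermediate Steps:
$N{\left(l \right)} = - \frac{23}{3}$ ($N{\left(l \right)} = -8 + \frac{1}{3} = - \frac{23}{3}$)
$N{\left(\frac{1}{14 + 6} \right)} 413 = \left(- \frac{23}{3}\right) 413 = - \frac{9499}{3}$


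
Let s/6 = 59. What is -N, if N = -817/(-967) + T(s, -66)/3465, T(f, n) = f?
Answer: -1057741/1116885 ≈ -0.94705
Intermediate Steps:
s = 354 (s = 6*59 = 354)
N = 1057741/1116885 (N = -817/(-967) + 354/3465 = -817*(-1/967) + 354*(1/3465) = 817/967 + 118/1155 = 1057741/1116885 ≈ 0.94705)
-N = -1*1057741/1116885 = -1057741/1116885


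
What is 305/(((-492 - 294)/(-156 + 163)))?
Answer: -2135/786 ≈ -2.7163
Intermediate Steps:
305/(((-492 - 294)/(-156 + 163))) = 305/((-786/7)) = 305/((-786*⅐)) = 305/(-786/7) = 305*(-7/786) = -2135/786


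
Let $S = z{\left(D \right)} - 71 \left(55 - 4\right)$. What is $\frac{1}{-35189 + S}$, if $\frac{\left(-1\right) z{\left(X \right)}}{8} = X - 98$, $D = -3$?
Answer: $- \frac{1}{38002} \approx -2.6314 \cdot 10^{-5}$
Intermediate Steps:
$z{\left(X \right)} = 784 - 8 X$ ($z{\left(X \right)} = - 8 \left(X - 98\right) = - 8 \left(-98 + X\right) = 784 - 8 X$)
$S = -2813$ ($S = \left(784 - -24\right) - 71 \left(55 - 4\right) = \left(784 + 24\right) - 71 \cdot 51 = 808 - 3621 = -2813$)
$\frac{1}{-35189 + S} = \frac{1}{-35189 - 2813} = \frac{1}{-38002} = - \frac{1}{38002}$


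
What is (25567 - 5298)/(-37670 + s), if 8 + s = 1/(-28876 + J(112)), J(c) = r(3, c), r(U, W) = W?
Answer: -583017516/1083769993 ≈ -0.53795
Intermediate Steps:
J(c) = c
s = -230113/28764 (s = -8 + 1/(-28876 + 112) = -8 + 1/(-28764) = -8 - 1/28764 = -230113/28764 ≈ -8.0000)
(25567 - 5298)/(-37670 + s) = (25567 - 5298)/(-37670 - 230113/28764) = 20269/(-1083769993/28764) = 20269*(-28764/1083769993) = -583017516/1083769993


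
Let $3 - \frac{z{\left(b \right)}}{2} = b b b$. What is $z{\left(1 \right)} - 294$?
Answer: $-290$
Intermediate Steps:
$z{\left(b \right)} = 6 - 2 b^{3}$ ($z{\left(b \right)} = 6 - 2 b b b = 6 - 2 b^{2} b = 6 - 2 b^{3}$)
$z{\left(1 \right)} - 294 = \left(6 - 2 \cdot 1^{3}\right) - 294 = \left(6 - 2\right) - 294 = 4 - 294 = -290$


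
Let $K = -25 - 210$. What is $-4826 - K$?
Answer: $-4591$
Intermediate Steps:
$K = -235$ ($K = -25 - 210 = -235$)
$-4826 - K = -4826 - -235 = -4826 + 235 = -4591$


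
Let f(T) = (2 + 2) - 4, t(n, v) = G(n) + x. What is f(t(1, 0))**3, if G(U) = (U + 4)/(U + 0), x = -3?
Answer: 0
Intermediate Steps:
G(U) = (4 + U)/U
t(n, v) = -3 + (4 + n)/n (t(n, v) = (4 + n)/n - 3 = -3 + (4 + n)/n)
f(T) = 0 (f(T) = 4 - 4 = 0)
f(t(1, 0))**3 = 0**3 = 0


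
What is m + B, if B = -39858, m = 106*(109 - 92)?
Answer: -38056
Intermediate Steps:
m = 1802 (m = 106*17 = 1802)
m + B = 1802 - 39858 = -38056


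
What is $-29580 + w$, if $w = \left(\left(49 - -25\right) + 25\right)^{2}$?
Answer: $-19779$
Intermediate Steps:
$w = 9801$ ($w = \left(\left(49 + 25\right) + 25\right)^{2} = \left(74 + 25\right)^{2} = 99^{2} = 9801$)
$-29580 + w = -29580 + 9801 = -19779$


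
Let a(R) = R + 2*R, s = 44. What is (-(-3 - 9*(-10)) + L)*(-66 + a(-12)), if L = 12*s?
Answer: -44982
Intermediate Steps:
L = 528 (L = 12*44 = 528)
a(R) = 3*R
(-(-3 - 9*(-10)) + L)*(-66 + a(-12)) = (-(-3 - 9*(-10)) + 528)*(-66 + 3*(-12)) = (-(-3 + 90) + 528)*(-66 - 36) = (-1*87 + 528)*(-102) = (-87 + 528)*(-102) = 441*(-102) = -44982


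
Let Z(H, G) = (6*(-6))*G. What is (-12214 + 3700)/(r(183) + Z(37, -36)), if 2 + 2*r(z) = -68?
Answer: -8514/1261 ≈ -6.7518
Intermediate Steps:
Z(H, G) = -36*G
r(z) = -35 (r(z) = -1 + (½)*(-68) = -1 - 34 = -35)
(-12214 + 3700)/(r(183) + Z(37, -36)) = (-12214 + 3700)/(-35 - 36*(-36)) = -8514/(-35 + 1296) = -8514/1261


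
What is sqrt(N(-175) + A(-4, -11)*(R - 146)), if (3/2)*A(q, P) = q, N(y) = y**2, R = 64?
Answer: sqrt(277593)/3 ≈ 175.62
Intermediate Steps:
A(q, P) = 2*q/3
sqrt(N(-175) + A(-4, -11)*(R - 146)) = sqrt((-175)**2 + ((2/3)*(-4))*(64 - 146)) = sqrt(30625 - 8/3*(-82)) = sqrt(30625 + 656/3) = sqrt(92531/3) = sqrt(277593)/3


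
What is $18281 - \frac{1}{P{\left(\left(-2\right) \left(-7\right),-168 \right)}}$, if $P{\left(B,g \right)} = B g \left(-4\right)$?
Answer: $\frac{171987647}{9408} \approx 18281.0$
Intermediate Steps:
$P{\left(B,g \right)} = - 4 B g$
$18281 - \frac{1}{P{\left(\left(-2\right) \left(-7\right),-168 \right)}} = 18281 - \frac{1}{\left(-4\right) \left(\left(-2\right) \left(-7\right)\right) \left(-168\right)} = 18281 - \frac{1}{\left(-4\right) 14 \left(-168\right)} = 18281 - \frac{1}{9408} = \frac{171987647}{9408}$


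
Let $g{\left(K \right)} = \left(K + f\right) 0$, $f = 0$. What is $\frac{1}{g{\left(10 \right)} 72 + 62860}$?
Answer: $\frac{1}{62860} \approx 1.5908 \cdot 10^{-5}$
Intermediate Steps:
$g{\left(K \right)} = 0$ ($g{\left(K \right)} = \left(K + 0\right) 0 = K 0 = 0$)
$\frac{1}{g{\left(10 \right)} 72 + 62860} = \frac{1}{0 \cdot 72 + 62860} = \frac{1}{0 + 62860} = \frac{1}{62860}$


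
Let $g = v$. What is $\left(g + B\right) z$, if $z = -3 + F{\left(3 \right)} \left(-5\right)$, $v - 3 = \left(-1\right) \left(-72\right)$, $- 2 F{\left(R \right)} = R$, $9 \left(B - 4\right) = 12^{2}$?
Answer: $\frac{855}{2} \approx 427.5$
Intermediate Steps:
$B = 20$ ($B = 4 + \frac{12^{2}}{9} = 4 + \frac{1}{9} \cdot 144 = 4 + 16 = 20$)
$F{\left(R \right)} = - \frac{R}{2}$
$v = 75$ ($v = 3 - -72 = 3 + 72 = 75$)
$z = \frac{9}{2}$ ($z = -3 + \left(- \frac{1}{2}\right) 3 \left(-5\right) = -3 - - \frac{15}{2} = -3 + \frac{15}{2} = \frac{9}{2} \approx 4.5$)
$g = 75$
$\left(g + B\right) z = \left(75 + 20\right) \frac{9}{2} = 95 \cdot \frac{9}{2} = \frac{855}{2}$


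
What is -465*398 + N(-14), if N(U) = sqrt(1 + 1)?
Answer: -185070 + sqrt(2) ≈ -1.8507e+5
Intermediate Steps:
N(U) = sqrt(2)
-465*398 + N(-14) = -465*398 + sqrt(2) = -185070 + sqrt(2)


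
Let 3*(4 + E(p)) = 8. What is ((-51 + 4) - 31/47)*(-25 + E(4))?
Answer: 176960/141 ≈ 1255.0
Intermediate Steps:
E(p) = -4/3 (E(p) = -4 + (1/3)*8 = -4 + 8/3 = -4/3)
((-51 + 4) - 31/47)*(-25 + E(4)) = ((-51 + 4) - 31/47)*(-25 - 4/3) = (-47 - 31*1/47)*(-79/3) = (-47 - 31/47)*(-79/3) = -2240/47*(-79/3) = 176960/141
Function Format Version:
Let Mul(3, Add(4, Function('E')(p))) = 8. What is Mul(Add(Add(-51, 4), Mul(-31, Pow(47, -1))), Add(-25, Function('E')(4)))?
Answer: Rational(176960, 141) ≈ 1255.0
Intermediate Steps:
Function('E')(p) = Rational(-4, 3) (Function('E')(p) = Add(-4, Mul(Rational(1, 3), 8)) = Add(-4, Rational(8, 3)) = Rational(-4, 3))
Mul(Add(Add(-51, 4), Mul(-31, Pow(47, -1))), Add(-25, Function('E')(4))) = Mul(Add(Add(-51, 4), Mul(-31, Pow(47, -1))), Add(-25, Rational(-4, 3))) = Mul(Add(-47, Mul(-31, Rational(1, 47))), Rational(-79, 3)) = Mul(Add(-47, Rational(-31, 47)), Rational(-79, 3)) = Mul(Rational(-2240, 47), Rational(-79, 3)) = Rational(176960, 141)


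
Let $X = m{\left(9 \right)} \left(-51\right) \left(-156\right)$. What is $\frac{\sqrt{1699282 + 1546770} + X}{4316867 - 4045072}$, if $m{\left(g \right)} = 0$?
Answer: $\frac{2 \sqrt{811513}}{271795} \approx 0.0066288$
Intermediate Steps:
$X = 0$ ($X = 0 \left(-51\right) \left(-156\right) = 0 \left(-156\right) = 0$)
$\frac{\sqrt{1699282 + 1546770} + X}{4316867 - 4045072} = \frac{\sqrt{1699282 + 1546770} + 0}{4316867 - 4045072} = \frac{\sqrt{3246052} + 0}{271795} = \left(2 \sqrt{811513} + 0\right) \frac{1}{271795} = 2 \sqrt{811513} \cdot \frac{1}{271795} = \frac{2 \sqrt{811513}}{271795}$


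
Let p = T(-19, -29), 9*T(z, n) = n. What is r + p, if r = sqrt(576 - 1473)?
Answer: -29/9 + I*sqrt(897) ≈ -3.2222 + 29.95*I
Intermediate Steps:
T(z, n) = n/9
p = -29/9 (p = (1/9)*(-29) = -29/9 ≈ -3.2222)
r = I*sqrt(897) (r = sqrt(-897) = I*sqrt(897) ≈ 29.95*I)
r + p = I*sqrt(897) - 29/9 = -29/9 + I*sqrt(897)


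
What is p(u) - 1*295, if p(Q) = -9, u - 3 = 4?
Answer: -304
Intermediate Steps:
u = 7 (u = 3 + 4 = 7)
p(u) - 1*295 = -9 - 1*295 = -9 - 295 = -304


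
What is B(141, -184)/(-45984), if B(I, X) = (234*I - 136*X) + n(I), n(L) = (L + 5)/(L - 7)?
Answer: -3887279/3080928 ≈ -1.2617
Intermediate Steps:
n(L) = (5 + L)/(-7 + L)
B(I, X) = -136*X + 234*I + (5 + I)/(-7 + I) (B(I, X) = (234*I - 136*X) + (5 + I)/(-7 + I) = (-136*X + 234*I) + (5 + I)/(-7 + I) = -136*X + 234*I + (5 + I)/(-7 + I))
B(141, -184)/(-45984) = ((5 + 141 + 2*(-7 + 141)*(-68*(-184) + 117*141))/(-7 + 141))/(-45984) = ((5 + 141 + 2*134*(12512 + 16497))/134)*(-1/45984) = ((5 + 141 + 2*134*29009)/134)*(-1/45984) = ((5 + 141 + 7774412)/134)*(-1/45984) = ((1/134)*7774558)*(-1/45984) = (3887279/67)*(-1/45984) = -3887279/3080928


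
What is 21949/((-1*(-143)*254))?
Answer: 21949/36322 ≈ 0.60429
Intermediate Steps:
21949/((-1*(-143)*254)) = 21949/((143*254)) = 21949/36322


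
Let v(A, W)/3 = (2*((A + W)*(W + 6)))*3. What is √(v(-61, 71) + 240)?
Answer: 10*√141 ≈ 118.74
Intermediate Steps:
v(A, W) = 18*(6 + W)*(A + W) (v(A, W) = 3*((2*((A + W)*(W + 6)))*3) = 3*((2*((A + W)*(6 + W)))*3) = 3*((2*((6 + W)*(A + W)))*3) = 3*((2*(6 + W)*(A + W))*3) = 3*(6*(6 + W)*(A + W)) = 18*(6 + W)*(A + W))
√(v(-61, 71) + 240) = √((18*71² + 108*(-61) + 108*71 + 18*(-61)*71) + 240) = √((18*5041 - 6588 + 7668 - 77958) + 240) = √((90738 - 6588 + 7668 - 77958) + 240) = √(13860 + 240) = √14100 = 10*√141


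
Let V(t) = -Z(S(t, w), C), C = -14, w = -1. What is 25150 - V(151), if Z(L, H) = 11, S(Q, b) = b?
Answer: 25161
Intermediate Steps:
V(t) = -11 (V(t) = -1*11 = -11)
25150 - V(151) = 25150 - 1*(-11) = 25150 + 11 = 25161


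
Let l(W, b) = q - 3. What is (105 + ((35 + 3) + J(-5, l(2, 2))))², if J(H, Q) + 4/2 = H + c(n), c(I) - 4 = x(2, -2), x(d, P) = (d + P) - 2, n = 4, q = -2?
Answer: 19044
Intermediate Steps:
x(d, P) = -2 + P + d (x(d, P) = (P + d) - 2 = -2 + P + d)
c(I) = 2 (c(I) = 4 + (-2 - 2 + 2) = 4 - 2 = 2)
l(W, b) = -5 (l(W, b) = -2 - 3 = -5)
J(H, Q) = H (J(H, Q) = -2 + (H + 2) = -2 + (2 + H) = H)
(105 + ((35 + 3) + J(-5, l(2, 2))))² = (105 + ((35 + 3) - 5))² = (105 + (38 - 5))² = (105 + 33)² = 138² = 19044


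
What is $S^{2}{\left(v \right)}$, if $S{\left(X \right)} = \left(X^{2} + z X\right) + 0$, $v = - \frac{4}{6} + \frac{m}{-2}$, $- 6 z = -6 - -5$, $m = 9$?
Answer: $\frac{24025}{36} \approx 667.36$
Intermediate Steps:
$z = \frac{1}{6}$ ($z = - \frac{-6 - -5}{6} = - \frac{-6 + 5}{6} = \left(- \frac{1}{6}\right) \left(-1\right) = \frac{1}{6} \approx 0.16667$)
$v = - \frac{31}{6}$ ($v = - \frac{4}{6} + \frac{9}{-2} = \left(-4\right) \frac{1}{6} + 9 \left(- \frac{1}{2}\right) = - \frac{2}{3} - \frac{9}{2} = - \frac{31}{6} \approx -5.1667$)
$S{\left(X \right)} = X^{2} + \frac{X}{6}$ ($S{\left(X \right)} = \left(X^{2} + \frac{X}{6}\right) + 0 = X^{2} + \frac{X}{6}$)
$S^{2}{\left(v \right)} = \left(- \frac{31 \left(\frac{1}{6} - \frac{31}{6}\right)}{6}\right)^{2} = \left(\left(- \frac{31}{6}\right) \left(-5\right)\right)^{2} = \left(\frac{155}{6}\right)^{2} = \frac{24025}{36}$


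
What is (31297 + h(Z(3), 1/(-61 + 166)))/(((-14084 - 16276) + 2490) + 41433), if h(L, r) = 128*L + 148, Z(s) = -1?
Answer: 949/411 ≈ 2.3090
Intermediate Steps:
h(L, r) = 148 + 128*L
(31297 + h(Z(3), 1/(-61 + 166)))/(((-14084 - 16276) + 2490) + 41433) = (31297 + (148 + 128*(-1)))/(((-14084 - 16276) + 2490) + 41433) = (31297 + (148 - 128))/((-30360 + 2490) + 41433) = (31297 + 20)/(-27870 + 41433) = 31317/13563 = 31317*(1/13563) = 949/411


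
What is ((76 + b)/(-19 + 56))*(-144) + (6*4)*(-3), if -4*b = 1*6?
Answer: -13392/37 ≈ -361.95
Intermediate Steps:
b = -3/2 (b = -6/4 = -1/4*6 = -3/2 ≈ -1.5000)
((76 + b)/(-19 + 56))*(-144) + (6*4)*(-3) = ((76 - 3/2)/(-19 + 56))*(-144) + (6*4)*(-3) = ((149/2)/37)*(-144) + 24*(-3) = ((149/2)*(1/37))*(-144) - 72 = (149/74)*(-144) - 72 = -10728/37 - 72 = -13392/37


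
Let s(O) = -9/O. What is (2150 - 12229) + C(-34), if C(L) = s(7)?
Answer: -70562/7 ≈ -10080.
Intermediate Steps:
C(L) = -9/7
(2150 - 12229) + C(-34) = (2150 - 12229) - 9/7 = -10079 - 9/7 = -70562/7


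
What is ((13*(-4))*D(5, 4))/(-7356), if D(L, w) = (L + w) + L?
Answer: 182/1839 ≈ 0.098967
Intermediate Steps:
D(L, w) = w + 2*L
((13*(-4))*D(5, 4))/(-7356) = ((13*(-4))*(4 + 2*5))/(-7356) = -52*(4 + 10)*(-1/7356) = -52*14*(-1/7356) = -728*(-1/7356) = 182/1839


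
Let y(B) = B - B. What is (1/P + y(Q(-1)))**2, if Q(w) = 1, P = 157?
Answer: 1/24649 ≈ 4.0570e-5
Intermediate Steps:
y(B) = 0
(1/P + y(Q(-1)))**2 = (1/157 + 0)**2 = (1/157)**2 = 1/24649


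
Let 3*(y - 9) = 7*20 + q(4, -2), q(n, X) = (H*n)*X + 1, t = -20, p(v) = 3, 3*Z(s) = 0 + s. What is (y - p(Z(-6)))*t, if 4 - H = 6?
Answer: -3500/3 ≈ -1166.7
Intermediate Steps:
H = -2 (H = 4 - 1*6 = 4 - 6 = -2)
Z(s) = s/3 (Z(s) = (0 + s)/3 = s/3)
q(n, X) = 1 - 2*X*n (q(n, X) = (-2*n)*X + 1 = -2*X*n + 1 = 1 - 2*X*n)
y = 184/3 (y = 9 + (7*20 + (1 - 2*(-2)*4))/3 = 9 + (140 + (1 + 16))/3 = 9 + (140 + 17)/3 = 9 + (1/3)*157 = 9 + 157/3 = 184/3 ≈ 61.333)
(y - p(Z(-6)))*t = (184/3 - 1*3)*(-20) = (184/3 - 3)*(-20) = (175/3)*(-20) = -3500/3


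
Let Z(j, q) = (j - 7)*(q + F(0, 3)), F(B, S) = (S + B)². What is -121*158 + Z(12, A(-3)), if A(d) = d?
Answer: -19088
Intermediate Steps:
F(B, S) = (B + S)²
Z(j, q) = (-7 + j)*(9 + q) (Z(j, q) = (j - 7)*(q + (0 + 3)²) = (-7 + j)*(q + 3²) = (-7 + j)*(q + 9) = (-7 + j)*(9 + q))
-121*158 + Z(12, A(-3)) = -121*158 + (-63 - 7*(-3) + 9*12 + 12*(-3)) = -19118 + (-63 + 21 + 108 - 36) = -19118 + 30 = -19088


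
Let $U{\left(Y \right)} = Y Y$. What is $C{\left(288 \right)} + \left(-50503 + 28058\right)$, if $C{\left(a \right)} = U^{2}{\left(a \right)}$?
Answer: $6879684691$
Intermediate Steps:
$U{\left(Y \right)} = Y^{2}$
$C{\left(a \right)} = a^{4}$ ($C{\left(a \right)} = \left(a^{2}\right)^{2} = a^{4}$)
$C{\left(288 \right)} + \left(-50503 + 28058\right) = 288^{4} + \left(-50503 + 28058\right) = 6879707136 - 22445 = 6879684691$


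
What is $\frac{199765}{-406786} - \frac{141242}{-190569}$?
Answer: $\frac{19386251927}{77520801234} \approx 0.25008$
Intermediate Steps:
$\frac{199765}{-406786} - \frac{141242}{-190569} = 199765 \left(- \frac{1}{406786}\right) - - \frac{141242}{190569} = - \frac{199765}{406786} + \frac{141242}{190569} = \frac{19386251927}{77520801234}$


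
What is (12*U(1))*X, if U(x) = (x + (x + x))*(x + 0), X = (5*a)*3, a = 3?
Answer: 1620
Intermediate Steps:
X = 45 (X = (5*3)*3 = 15*3 = 45)
U(x) = 3*x² (U(x) = (x + 2*x)*x = (3*x)*x = 3*x²)
(12*U(1))*X = (12*(3*1²))*45 = (12*(3*1))*45 = (12*3)*45 = 36*45 = 1620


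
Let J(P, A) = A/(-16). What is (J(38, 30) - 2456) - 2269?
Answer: -37815/8 ≈ -4726.9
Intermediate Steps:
J(P, A) = -A/16 (J(P, A) = A*(-1/16) = -A/16)
(J(38, 30) - 2456) - 2269 = (-1/16*30 - 2456) - 2269 = (-15/8 - 2456) - 2269 = -19663/8 - 2269 = -37815/8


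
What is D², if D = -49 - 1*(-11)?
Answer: 1444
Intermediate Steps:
D = -38 (D = -49 + 11 = -38)
D² = (-38)² = 1444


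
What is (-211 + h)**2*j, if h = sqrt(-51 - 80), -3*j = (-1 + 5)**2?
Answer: -710240/3 + 6752*I*sqrt(131)/3 ≈ -2.3675e+5 + 25760.0*I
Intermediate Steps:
j = -16/3 (j = -(-1 + 5)**2/3 = -1/3*4**2 = -1/3*16 = -16/3 ≈ -5.3333)
h = I*sqrt(131) (h = sqrt(-131) = I*sqrt(131) ≈ 11.446*I)
(-211 + h)**2*j = (-211 + I*sqrt(131))**2*(-16/3) = -16*(-211 + I*sqrt(131))**2/3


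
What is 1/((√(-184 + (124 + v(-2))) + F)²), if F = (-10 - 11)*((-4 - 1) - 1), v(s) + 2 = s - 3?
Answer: (126 + I*√67)⁻² ≈ 6.2196e-5 - 8.1152e-6*I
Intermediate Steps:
v(s) = -5 + s (v(s) = -2 + (s - 3) = -2 + (-3 + s) = -5 + s)
F = 126 (F = -21*(-5 - 1) = -21*(-6) = 126)
1/((√(-184 + (124 + v(-2))) + F)²) = 1/((√(-184 + (124 + (-5 - 2))) + 126)²) = 1/((√(-184 + (124 - 7)) + 126)²) = 1/((√(-184 + 117) + 126)²) = 1/((√(-67) + 126)²) = 1/((I*√67 + 126)²) = 1/((126 + I*√67)²) = (126 + I*√67)⁻²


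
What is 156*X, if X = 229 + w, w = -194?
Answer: 5460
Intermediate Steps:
X = 35 (X = 229 - 194 = 35)
156*X = 156*35 = 5460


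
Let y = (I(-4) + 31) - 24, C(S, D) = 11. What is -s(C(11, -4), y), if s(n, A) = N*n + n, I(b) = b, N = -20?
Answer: 209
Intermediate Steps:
y = 3 (y = (-4 + 31) - 24 = 27 - 24 = 3)
s(n, A) = -19*n (s(n, A) = -20*n + n = -19*n)
-s(C(11, -4), y) = -(-19)*11 = -1*(-209) = 209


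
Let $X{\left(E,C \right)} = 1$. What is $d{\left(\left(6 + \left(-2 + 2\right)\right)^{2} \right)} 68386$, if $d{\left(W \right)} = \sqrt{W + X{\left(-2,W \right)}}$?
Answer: $68386 \sqrt{37} \approx 4.1598 \cdot 10^{5}$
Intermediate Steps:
$d{\left(W \right)} = \sqrt{1 + W}$ ($d{\left(W \right)} = \sqrt{W + 1} = \sqrt{1 + W}$)
$d{\left(\left(6 + \left(-2 + 2\right)\right)^{2} \right)} 68386 = \sqrt{1 + \left(6 + \left(-2 + 2\right)\right)^{2}} \cdot 68386 = \sqrt{1 + \left(6 + 0\right)^{2}} \cdot 68386 = \sqrt{1 + 6^{2}} \cdot 68386 = \sqrt{1 + 36} \cdot 68386 = \sqrt{37} \cdot 68386 = 68386 \sqrt{37}$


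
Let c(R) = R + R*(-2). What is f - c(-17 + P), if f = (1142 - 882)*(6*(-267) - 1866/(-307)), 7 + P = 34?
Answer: -127383410/307 ≈ -4.1493e+5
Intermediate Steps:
P = 27 (P = -7 + 34 = 27)
f = -127386480/307 (f = 260*(-1602 - 1866*(-1/307)) = 260*(-1602 + 1866/307) = 260*(-489948/307) = -127386480/307 ≈ -4.1494e+5)
c(R) = -R (c(R) = R - 2*R = -R)
f - c(-17 + P) = -127386480/307 - (-1)*(-17 + 27) = -127386480/307 - (-1)*10 = -127386480/307 - 1*(-10) = -127386480/307 + 10 = -127383410/307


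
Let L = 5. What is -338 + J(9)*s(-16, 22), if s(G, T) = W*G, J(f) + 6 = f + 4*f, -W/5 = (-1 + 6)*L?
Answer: 77662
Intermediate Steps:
W = -125 (W = -5*(-1 + 6)*5 = -25*5 = -5*25 = -125)
J(f) = -6 + 5*f (J(f) = -6 + (f + 4*f) = -6 + 5*f)
s(G, T) = -125*G
-338 + J(9)*s(-16, 22) = -338 + (-6 + 5*9)*(-125*(-16)) = -338 + (-6 + 45)*2000 = -338 + 39*2000 = -338 + 78000 = 77662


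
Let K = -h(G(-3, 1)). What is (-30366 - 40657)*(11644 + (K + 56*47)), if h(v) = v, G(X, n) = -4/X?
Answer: -3041488952/3 ≈ -1.0138e+9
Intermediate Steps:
K = -4/3 (K = -(-4)/(-3) = -(-4)*(-1)/3 = -1*4/3 = -4/3 ≈ -1.3333)
(-30366 - 40657)*(11644 + (K + 56*47)) = (-30366 - 40657)*(11644 + (-4/3 + 56*47)) = -71023*(11644 + (-4/3 + 2632)) = -71023*(11644 + 7892/3) = -71023*42824/3 = -3041488952/3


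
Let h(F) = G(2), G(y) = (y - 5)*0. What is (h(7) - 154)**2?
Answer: 23716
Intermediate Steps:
G(y) = 0 (G(y) = (-5 + y)*0 = 0)
h(F) = 0
(h(7) - 154)**2 = (0 - 154)**2 = (-154)**2 = 23716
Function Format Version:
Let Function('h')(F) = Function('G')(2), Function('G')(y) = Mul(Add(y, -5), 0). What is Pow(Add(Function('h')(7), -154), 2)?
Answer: 23716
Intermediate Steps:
Function('G')(y) = 0 (Function('G')(y) = Mul(Add(-5, y), 0) = 0)
Function('h')(F) = 0
Pow(Add(Function('h')(7), -154), 2) = Pow(Add(0, -154), 2) = Pow(-154, 2) = 23716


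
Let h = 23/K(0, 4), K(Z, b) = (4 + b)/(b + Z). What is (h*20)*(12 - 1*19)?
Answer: -1610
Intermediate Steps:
K(Z, b) = (4 + b)/(Z + b)
h = 23/2 (h = 23/(((4 + 4)/(0 + 4))) = 23/((8/4)) = 23/(((1/4)*8)) = 23/2 ≈ 11.500)
(h*20)*(12 - 1*19) = ((23/2)*20)*(12 - 1*19) = 230*(12 - 19) = 230*(-7) = -1610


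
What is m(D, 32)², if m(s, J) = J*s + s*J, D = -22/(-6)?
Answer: 495616/9 ≈ 55068.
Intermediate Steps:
D = 11/3 (D = -22*(-⅙) = 11/3 ≈ 3.6667)
m(s, J) = 2*J*s (m(s, J) = J*s + J*s = 2*J*s)
m(D, 32)² = (2*32*(11/3))² = (704/3)² = 495616/9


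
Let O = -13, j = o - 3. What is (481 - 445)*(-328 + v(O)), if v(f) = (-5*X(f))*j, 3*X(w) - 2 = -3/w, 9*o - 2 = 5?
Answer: -448912/39 ≈ -11511.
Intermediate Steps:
o = 7/9 (o = 2/9 + (1/9)*5 = 2/9 + 5/9 = 7/9 ≈ 0.77778)
X(w) = 2/3 - 1/w (X(w) = 2/3 + (-3/w)/3 = 2/3 - 1/w)
j = -20/9 (j = 7/9 - 3 = -20/9 ≈ -2.2222)
v(f) = 200/27 - 100/(9*f) (v(f) = -5*(2/3 - 1/f)*(-20/9) = (-10/3 + 5/f)*(-20/9) = 200/27 - 100/(9*f))
(481 - 445)*(-328 + v(O)) = (481 - 445)*(-328 + (100/27)*(-3 + 2*(-13))/(-13)) = 36*(-328 + (100/27)*(-1/13)*(-3 - 26)) = 36*(-328 + (100/27)*(-1/13)*(-29)) = 36*(-328 + 2900/351) = 36*(-112228/351) = -448912/39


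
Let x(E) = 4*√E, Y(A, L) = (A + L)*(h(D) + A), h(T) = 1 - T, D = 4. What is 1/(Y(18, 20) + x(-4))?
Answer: 285/162482 - 2*I/81241 ≈ 0.001754 - 2.4618e-5*I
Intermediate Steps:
Y(A, L) = (-3 + A)*(A + L) (Y(A, L) = (A + L)*((1 - 1*4) + A) = (A + L)*((1 - 4) + A) = (A + L)*(-3 + A) = (-3 + A)*(A + L))
1/(Y(18, 20) + x(-4)) = 1/((18² - 3*18 - 3*20 + 18*20) + 4*√(-4)) = 1/((324 - 54 - 60 + 360) + 4*(2*I)) = 1/(570 + 8*I) = (570 - 8*I)/324964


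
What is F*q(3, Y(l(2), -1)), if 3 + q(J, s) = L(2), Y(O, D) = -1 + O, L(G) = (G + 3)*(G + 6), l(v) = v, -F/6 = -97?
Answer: 21534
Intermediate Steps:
F = 582 (F = -6*(-97) = 582)
L(G) = (3 + G)*(6 + G)
q(J, s) = 37 (q(J, s) = -3 + (18 + 2² + 9*2) = -3 + (18 + 4 + 18) = -3 + 40 = 37)
F*q(3, Y(l(2), -1)) = 582*37 = 21534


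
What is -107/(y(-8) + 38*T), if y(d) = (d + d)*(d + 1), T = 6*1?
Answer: -107/340 ≈ -0.31471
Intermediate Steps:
T = 6
y(d) = 2*d*(1 + d) (y(d) = (2*d)*(1 + d) = 2*d*(1 + d))
-107/(y(-8) + 38*T) = -107/(2*(-8)*(1 - 8) + 38*6) = -107/(2*(-8)*(-7) + 228) = -107/(112 + 228) = -107/340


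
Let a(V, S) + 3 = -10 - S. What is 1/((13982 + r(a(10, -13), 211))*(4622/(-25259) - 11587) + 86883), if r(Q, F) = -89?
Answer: -25259/4064017762218 ≈ -6.2153e-9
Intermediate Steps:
a(V, S) = -13 - S (a(V, S) = -3 + (-10 - S) = -13 - S)
1/((13982 + r(a(10, -13), 211))*(4622/(-25259) - 11587) + 86883) = 1/((13982 - 89)*(4622/(-25259) - 11587) + 86883) = 1/(13893*(4622*(-1/25259) - 11587) + 86883) = 1/(13893*(-4622/25259 - 11587) + 86883) = 1/(13893*(-292680655/25259) + 86883) = 1/(-4066212339915/25259 + 86883) = 1/(-4064017762218/25259) = -25259/4064017762218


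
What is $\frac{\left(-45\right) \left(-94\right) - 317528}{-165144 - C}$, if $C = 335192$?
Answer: $\frac{156649}{250168} \approx 0.62617$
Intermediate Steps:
$\frac{\left(-45\right) \left(-94\right) - 317528}{-165144 - C} = \frac{\left(-45\right) \left(-94\right) - 317528}{-165144 - 335192} = \frac{4230 - 317528}{-165144 - 335192} = - \frac{313298}{-500336} = \left(-313298\right) \left(- \frac{1}{500336}\right) = \frac{156649}{250168}$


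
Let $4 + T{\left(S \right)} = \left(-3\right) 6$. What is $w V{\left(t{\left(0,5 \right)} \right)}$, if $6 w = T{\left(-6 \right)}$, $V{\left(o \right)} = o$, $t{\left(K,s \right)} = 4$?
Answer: $- \frac{44}{3} \approx -14.667$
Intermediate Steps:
$T{\left(S \right)} = -22$ ($T{\left(S \right)} = -4 - 18 = -22$)
$w = - \frac{11}{3}$ ($w = \frac{1}{6} \left(-22\right) = - \frac{11}{3} \approx -3.6667$)
$w V{\left(t{\left(0,5 \right)} \right)} = \left(- \frac{11}{3}\right) 4 = - \frac{44}{3}$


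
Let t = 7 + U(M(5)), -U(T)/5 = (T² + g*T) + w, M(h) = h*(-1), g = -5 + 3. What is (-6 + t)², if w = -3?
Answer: 25281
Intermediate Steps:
g = -2
M(h) = -h
U(T) = 15 - 5*T² + 10*T (U(T) = -5*((T² - 2*T) - 3) = -5*(-3 + T² - 2*T) = 15 - 5*T² + 10*T)
t = -153 (t = 7 + (15 - 5*(-1*5)² + 10*(-1*5)) = 7 + (15 - 5*(-5)² + 10*(-5)) = 7 + (15 - 5*25 - 50) = 7 + (15 - 125 - 50) = 7 - 160 = -153)
(-6 + t)² = (-6 - 153)² = (-159)² = 25281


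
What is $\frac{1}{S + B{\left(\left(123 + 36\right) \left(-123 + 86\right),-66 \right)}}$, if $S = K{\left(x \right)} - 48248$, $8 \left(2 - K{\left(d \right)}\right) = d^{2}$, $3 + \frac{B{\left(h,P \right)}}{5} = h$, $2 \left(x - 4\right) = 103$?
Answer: $- \frac{32}{2497953} \approx -1.281 \cdot 10^{-5}$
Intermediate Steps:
$x = \frac{111}{2}$ ($x = 4 + \frac{1}{2} \cdot 103 = 4 + \frac{103}{2} = \frac{111}{2} \approx 55.5$)
$B{\left(h,P \right)} = -15 + 5 h$
$K{\left(d \right)} = 2 - \frac{d^{2}}{8}$
$S = - \frac{1556193}{32}$ ($S = \left(2 - \frac{\left(\frac{111}{2}\right)^{2}}{8}\right) - 48248 = \left(2 - \frac{12321}{32}\right) - 48248 = - \frac{12257}{32} - 48248 = - \frac{1556193}{32} \approx -48631.0$)
$\frac{1}{S + B{\left(\left(123 + 36\right) \left(-123 + 86\right),-66 \right)}} = \frac{1}{- \frac{1556193}{32} + \left(-15 + 5 \left(123 + 36\right) \left(-123 + 86\right)\right)} = \frac{1}{- \frac{1556193}{32} + \left(-15 + 5 \cdot 159 \left(-37\right)\right)} = \frac{1}{- \frac{1556193}{32} + \left(-15 + 5 \left(-5883\right)\right)} = \frac{1}{- \frac{1556193}{32} - 29430} = \frac{1}{- \frac{2497953}{32}} = - \frac{32}{2497953}$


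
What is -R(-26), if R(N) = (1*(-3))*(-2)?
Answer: -6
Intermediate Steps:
R(N) = 6 (R(N) = -3*(-2) = 6)
-R(-26) = -1*6 = -6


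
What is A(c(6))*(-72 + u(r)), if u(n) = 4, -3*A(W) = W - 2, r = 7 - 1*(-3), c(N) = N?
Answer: 272/3 ≈ 90.667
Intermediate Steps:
r = 10 (r = 7 + 3 = 10)
A(W) = ⅔ - W/3 (A(W) = -(W - 2)/3 = -(-2 + W)/3 = ⅔ - W/3)
A(c(6))*(-72 + u(r)) = (⅔ - ⅓*6)*(-72 + 4) = (⅔ - 2)*(-68) = -4/3*(-68) = 272/3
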